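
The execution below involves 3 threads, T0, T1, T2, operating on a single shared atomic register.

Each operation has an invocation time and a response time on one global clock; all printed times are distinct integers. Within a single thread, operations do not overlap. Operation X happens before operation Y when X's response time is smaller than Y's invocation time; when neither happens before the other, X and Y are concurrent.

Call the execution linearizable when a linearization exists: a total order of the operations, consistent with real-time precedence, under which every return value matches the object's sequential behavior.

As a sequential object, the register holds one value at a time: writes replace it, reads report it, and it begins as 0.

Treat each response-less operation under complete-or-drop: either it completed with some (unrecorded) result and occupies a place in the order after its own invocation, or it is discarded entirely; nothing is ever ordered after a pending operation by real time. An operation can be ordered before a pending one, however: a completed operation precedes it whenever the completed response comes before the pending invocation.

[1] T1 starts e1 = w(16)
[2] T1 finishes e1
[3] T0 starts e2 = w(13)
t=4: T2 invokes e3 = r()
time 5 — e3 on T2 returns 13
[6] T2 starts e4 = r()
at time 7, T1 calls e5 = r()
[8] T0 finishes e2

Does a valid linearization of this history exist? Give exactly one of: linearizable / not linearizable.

linearizable

witness order: e1, e2, e3
1. e1 w(16), leaving value 16
2. e2 w(13), leaving value 13
3. e3 r() → 13, leaving value 13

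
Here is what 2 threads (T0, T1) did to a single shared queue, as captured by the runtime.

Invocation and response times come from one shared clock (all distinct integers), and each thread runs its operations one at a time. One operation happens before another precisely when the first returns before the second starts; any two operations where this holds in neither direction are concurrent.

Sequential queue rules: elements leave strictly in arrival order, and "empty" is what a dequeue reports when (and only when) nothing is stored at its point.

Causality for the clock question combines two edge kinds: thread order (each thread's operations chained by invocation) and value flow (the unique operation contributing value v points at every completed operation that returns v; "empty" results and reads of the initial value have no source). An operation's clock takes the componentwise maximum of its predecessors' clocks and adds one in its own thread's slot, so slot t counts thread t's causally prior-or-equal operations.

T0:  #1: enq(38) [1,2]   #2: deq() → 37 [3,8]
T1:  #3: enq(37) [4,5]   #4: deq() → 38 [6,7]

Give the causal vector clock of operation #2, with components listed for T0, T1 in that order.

#3, invoked 4, has no incoming edges; only T1's bump applies → (0, 1)
#1, invoked 1, has no incoming edges; only T0's bump applies → (1, 0)
VC(#4, invoked at 6): max of VC(#1)=(1, 0), VC(#3)=(0, 1), then +1 on thread T1 → (1, 2)
VC(#2, invoked at 3): max of VC(#1)=(1, 0), VC(#3)=(0, 1), then +1 on thread T0 → (2, 1)
target: VC(#2) = (2, 1)

(2, 1)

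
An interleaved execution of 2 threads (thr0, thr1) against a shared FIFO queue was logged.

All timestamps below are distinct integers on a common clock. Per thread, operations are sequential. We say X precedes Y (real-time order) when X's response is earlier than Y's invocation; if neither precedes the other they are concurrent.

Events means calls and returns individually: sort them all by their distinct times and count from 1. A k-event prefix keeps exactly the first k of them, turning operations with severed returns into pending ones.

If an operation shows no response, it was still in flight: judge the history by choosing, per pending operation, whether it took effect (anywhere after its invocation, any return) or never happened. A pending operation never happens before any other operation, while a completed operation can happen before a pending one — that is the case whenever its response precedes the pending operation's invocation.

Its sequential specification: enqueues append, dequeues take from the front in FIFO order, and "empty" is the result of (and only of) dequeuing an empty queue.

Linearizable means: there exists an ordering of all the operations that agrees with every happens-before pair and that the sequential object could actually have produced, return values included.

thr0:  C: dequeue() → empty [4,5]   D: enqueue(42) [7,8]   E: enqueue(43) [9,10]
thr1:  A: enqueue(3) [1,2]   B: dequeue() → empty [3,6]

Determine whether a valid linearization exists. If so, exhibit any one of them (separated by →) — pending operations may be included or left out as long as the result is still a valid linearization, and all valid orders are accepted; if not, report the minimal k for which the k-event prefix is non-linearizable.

the violation lands at event 6, B's response at time 6: events 1..5 linearize, events 1..6 do not
all 2 real-time-respecting orders fail — 3 completed FIFO queue operations, no legal replay
take A, B, C: step 2 already fails, because B dequeue() → empty cannot occur there
take A, C, B: step 2 already fails, because C dequeue() → empty cannot occur there

not linearizable — minimal violating prefix: 6 events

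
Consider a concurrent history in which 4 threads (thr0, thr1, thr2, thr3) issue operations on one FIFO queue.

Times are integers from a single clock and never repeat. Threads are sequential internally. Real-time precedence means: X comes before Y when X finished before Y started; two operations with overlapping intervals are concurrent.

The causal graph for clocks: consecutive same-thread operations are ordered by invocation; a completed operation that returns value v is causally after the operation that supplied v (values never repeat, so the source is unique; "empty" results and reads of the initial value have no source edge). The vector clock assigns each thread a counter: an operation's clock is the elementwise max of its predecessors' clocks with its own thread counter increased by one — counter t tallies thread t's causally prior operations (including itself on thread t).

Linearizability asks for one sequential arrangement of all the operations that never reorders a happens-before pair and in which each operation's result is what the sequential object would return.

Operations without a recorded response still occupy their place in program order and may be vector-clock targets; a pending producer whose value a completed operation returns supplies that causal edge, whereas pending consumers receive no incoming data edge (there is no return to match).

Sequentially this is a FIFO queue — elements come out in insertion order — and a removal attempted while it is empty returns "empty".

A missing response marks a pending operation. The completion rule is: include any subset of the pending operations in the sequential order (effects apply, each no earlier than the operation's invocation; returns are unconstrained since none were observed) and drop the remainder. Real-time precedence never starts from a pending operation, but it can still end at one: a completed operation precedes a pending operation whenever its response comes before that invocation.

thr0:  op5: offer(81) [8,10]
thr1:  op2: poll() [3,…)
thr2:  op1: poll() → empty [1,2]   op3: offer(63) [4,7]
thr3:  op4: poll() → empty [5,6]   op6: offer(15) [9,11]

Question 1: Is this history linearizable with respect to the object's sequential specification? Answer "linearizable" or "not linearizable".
linearizable

a witness: op1, op2, op4, op3, op5, op6
step 1: op1 poll() → empty — queue <>
step 2: op2 poll() (pending, included) — queue <>
step 3: op4 poll() → empty — queue <>
step 4: op3 offer(63) — queue <63>
step 5: op5 offer(81) — queue <63,81>
step 6: op6 offer(15) — queue <63,81,15>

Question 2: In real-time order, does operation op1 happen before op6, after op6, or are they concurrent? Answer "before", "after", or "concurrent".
before

op1 spans [1,2], op6 spans [9,11]
resp(op1)=2 < inv(op6)=9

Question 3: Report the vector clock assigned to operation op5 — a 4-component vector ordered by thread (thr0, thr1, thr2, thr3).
(1, 0, 0, 0)

invoked at 5, op4 has no predecessors; its own thr3 bump gives (0, 0, 0, 1)
invoked at 1, op1 has no predecessors; its own thr2 bump gives (0, 0, 1, 0)
invoked at 3, op2 has no predecessors; its own thr1 bump gives (0, 1, 0, 0)
invoked at 8, op5 has no predecessors; its own thr0 bump gives (1, 0, 0, 0)
op6, invoked 9, takes VC(op4)=(0, 0, 0, 1) under max, adds 1 for thr3 → (0, 0, 0, 2)
op3, invoked 4, takes VC(op1)=(0, 0, 1, 0) under max, adds 1 for thr2 → (0, 0, 2, 0)
target: VC(op5) = (1, 0, 0, 0)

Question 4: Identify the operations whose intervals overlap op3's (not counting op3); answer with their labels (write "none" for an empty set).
op2, op4

op3 spans [4,7]: anything still running between times 4 and 7 counts as concurrent
op1 [1,2]: before
op2 [3,…): concurrent
op4 [5,6]: concurrent
op5 [8,10]: after
op6 [9,11]: after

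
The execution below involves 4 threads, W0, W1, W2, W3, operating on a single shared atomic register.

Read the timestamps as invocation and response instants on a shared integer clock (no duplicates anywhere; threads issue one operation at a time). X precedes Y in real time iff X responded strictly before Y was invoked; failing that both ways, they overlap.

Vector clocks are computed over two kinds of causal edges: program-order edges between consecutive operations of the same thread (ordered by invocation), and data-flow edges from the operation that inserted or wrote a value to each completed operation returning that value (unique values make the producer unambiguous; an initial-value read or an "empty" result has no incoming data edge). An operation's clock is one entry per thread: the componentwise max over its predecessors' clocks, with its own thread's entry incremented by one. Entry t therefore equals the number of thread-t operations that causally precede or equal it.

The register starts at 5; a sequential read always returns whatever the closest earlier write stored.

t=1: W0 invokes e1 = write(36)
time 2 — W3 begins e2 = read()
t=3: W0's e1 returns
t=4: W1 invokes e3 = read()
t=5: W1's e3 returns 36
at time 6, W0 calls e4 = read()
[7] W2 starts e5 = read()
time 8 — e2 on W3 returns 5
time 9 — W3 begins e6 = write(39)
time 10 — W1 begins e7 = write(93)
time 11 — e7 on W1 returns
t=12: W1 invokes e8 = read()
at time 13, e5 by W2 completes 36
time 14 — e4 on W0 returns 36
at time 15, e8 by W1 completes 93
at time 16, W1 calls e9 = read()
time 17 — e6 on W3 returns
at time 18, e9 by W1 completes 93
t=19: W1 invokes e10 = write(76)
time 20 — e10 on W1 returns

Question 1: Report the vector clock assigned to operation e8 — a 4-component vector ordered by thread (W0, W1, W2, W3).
Answer: (1, 3, 0, 0)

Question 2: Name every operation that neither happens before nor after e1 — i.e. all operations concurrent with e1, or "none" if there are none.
Answer: e2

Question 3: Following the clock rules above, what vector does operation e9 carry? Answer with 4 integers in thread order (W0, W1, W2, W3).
Answer: (1, 4, 0, 0)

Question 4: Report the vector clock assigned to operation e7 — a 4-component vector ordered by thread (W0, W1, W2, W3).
Answer: (1, 2, 0, 0)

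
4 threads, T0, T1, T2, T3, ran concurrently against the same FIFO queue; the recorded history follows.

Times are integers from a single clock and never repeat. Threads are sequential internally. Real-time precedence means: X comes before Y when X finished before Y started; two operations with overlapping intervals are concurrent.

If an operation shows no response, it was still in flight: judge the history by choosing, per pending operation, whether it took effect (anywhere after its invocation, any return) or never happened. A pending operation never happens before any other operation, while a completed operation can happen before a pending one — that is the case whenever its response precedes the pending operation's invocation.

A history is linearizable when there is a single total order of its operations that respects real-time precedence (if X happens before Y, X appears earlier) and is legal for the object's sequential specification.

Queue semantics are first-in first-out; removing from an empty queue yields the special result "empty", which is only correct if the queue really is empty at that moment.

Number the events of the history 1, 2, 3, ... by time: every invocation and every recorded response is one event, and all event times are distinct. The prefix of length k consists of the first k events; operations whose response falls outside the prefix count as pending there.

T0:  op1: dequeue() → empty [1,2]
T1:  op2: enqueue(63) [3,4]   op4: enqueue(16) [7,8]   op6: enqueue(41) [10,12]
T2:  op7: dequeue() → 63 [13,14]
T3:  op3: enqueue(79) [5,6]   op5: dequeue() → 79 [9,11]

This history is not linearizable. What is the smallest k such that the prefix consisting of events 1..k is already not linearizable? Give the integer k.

11

events 1..10 are linearizable, e.g. via op1, op2, op3, op4:
1. op1 dequeue() → empty, leaving queue <>
2. op2 enqueue(63), leaving queue <63>
3. op3 enqueue(79), leaving queue <63,79>
4. op4 enqueue(16), leaving queue <63,79,16>
include event 11 — op5 responding at 11 — and every candidate order breaks
every completion of the 1 pending operation (op6) was checked; none linearizes
one such order, op1, op2, op3, op4, op5 (pending dropped), breaks at step 5 where op5 dequeue() → 79 is illegal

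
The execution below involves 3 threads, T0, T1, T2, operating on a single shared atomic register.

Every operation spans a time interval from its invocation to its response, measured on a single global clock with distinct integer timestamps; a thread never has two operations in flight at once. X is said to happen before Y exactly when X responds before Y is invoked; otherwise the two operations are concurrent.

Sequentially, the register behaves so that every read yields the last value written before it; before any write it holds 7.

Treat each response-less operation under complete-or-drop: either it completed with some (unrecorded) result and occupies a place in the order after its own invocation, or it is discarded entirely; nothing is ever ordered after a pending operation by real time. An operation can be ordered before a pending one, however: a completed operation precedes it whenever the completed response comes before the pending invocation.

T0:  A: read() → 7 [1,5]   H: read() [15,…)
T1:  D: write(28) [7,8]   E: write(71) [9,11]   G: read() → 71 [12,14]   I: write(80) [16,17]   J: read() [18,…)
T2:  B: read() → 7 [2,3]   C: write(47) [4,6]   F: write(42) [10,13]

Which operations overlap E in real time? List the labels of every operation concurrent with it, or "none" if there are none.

E spans [9,11]; an op avoiding the whole window 9..11 is ordered, any other is concurrent
A [1,5]: before
B [2,3]: before
C [4,6]: before
D [7,8]: before
F [10,13]: concurrent
G [12,14]: after
H [15,…): after
I [16,17]: after
J [18,…): after

F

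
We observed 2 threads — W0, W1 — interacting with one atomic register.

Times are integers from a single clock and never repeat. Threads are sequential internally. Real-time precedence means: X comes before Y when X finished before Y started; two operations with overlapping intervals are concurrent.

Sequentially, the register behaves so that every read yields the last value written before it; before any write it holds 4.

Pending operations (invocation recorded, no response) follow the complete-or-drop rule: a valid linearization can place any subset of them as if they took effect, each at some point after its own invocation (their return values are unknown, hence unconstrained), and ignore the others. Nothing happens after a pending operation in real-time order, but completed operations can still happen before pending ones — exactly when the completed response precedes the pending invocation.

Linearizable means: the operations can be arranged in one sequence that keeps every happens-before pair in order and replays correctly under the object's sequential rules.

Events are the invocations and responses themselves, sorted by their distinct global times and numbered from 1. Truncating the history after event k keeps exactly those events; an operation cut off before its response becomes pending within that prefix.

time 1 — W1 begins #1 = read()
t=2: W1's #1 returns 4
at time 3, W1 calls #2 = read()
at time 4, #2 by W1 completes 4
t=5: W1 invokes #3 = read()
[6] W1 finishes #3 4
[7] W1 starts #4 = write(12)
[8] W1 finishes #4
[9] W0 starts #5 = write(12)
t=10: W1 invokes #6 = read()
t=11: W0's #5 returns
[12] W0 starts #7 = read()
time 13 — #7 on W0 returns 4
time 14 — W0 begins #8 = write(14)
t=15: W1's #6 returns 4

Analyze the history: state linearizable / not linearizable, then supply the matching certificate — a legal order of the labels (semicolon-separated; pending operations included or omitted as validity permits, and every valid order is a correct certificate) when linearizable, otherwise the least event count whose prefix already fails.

already the first 13 events (up to #7's response at time 13) admit no linearization; the first 12 still do
the completed operations (6 total) allow one real-time order; the atomic register replay rejects it
no escape via the 1 pending operation (#6): every completion choice fails
sample order #1, #2, #3, #4, #5, #7 (pending dropped) stalls at step 6 — #7 read() → 4 has no legal effect

not linearizable — minimal violating prefix: 13 events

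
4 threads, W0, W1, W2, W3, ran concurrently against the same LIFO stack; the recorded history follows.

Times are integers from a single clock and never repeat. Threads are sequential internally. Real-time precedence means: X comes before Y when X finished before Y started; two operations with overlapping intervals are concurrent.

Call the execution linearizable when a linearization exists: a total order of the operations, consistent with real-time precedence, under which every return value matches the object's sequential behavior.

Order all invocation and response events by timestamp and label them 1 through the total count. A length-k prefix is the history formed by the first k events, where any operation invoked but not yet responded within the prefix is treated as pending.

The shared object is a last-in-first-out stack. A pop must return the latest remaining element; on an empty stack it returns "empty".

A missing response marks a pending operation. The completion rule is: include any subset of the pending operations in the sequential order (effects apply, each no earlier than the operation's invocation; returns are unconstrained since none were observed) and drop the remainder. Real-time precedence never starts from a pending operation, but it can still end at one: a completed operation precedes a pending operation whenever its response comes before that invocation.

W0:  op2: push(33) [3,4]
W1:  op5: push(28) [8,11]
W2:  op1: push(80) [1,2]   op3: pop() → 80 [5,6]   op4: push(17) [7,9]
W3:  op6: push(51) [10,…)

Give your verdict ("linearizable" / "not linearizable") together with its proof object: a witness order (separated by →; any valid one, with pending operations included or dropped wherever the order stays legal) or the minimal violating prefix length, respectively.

cut after 5 events: linearizable; cut after 6 events (op3 responds, time 6): not linearizable
exhaustive check: the 3 completed LIFO stack ops admit one real-time order; illegal
take op1, op2, op3: step 3 already fails, because op3 pop() → 80 cannot occur there

not linearizable — minimal violating prefix: 6 events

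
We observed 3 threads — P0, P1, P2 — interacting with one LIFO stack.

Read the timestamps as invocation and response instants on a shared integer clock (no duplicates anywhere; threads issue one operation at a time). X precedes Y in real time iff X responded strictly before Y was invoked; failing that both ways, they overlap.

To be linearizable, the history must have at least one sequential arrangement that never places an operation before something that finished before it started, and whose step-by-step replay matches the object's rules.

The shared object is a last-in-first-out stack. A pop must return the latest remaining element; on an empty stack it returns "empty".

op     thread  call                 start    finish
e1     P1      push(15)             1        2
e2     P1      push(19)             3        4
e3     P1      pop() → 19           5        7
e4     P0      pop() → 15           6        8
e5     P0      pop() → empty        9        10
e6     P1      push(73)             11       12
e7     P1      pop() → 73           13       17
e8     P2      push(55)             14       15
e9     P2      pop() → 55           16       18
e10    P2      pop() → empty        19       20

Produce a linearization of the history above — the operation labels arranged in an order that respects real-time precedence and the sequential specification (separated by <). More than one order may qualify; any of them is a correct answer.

step 1: e1 push(15) — stack <15>
step 2: e2 push(19) — stack <15,19>
step 3: e3 pop() → 19 — stack <15>
step 4: e4 pop() → 15 — stack <>
step 5: e5 pop() → empty — stack <>
step 6: e6 push(73) — stack <73>
step 7: e7 pop() → 73 — stack <>
step 8: e8 push(55) — stack <55>
step 9: e9 pop() → 55 — stack <>
step 10: e10 pop() → empty — stack <>

e1 < e2 < e3 < e4 < e5 < e6 < e7 < e8 < e9 < e10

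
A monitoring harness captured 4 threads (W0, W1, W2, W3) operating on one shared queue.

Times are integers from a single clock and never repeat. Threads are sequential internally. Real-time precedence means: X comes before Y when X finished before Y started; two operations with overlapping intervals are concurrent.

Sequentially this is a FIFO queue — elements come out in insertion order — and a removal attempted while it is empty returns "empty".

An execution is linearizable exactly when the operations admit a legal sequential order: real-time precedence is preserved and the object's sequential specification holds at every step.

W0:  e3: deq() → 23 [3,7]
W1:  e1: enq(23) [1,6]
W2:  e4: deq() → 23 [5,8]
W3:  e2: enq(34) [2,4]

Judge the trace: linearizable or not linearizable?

cut after 7 events: linearizable; cut after 8 events (e4 responds, time 8): not linearizable
4 completed operations, 12 real-time-consistent orders — every queue replay fails
one such order, e1, e2, e3, e4, breaks at step 4 where e4 deq() → 23 is illegal
one such order, e1, e2, e4, e3, breaks at step 4 where e3 deq() → 23 is illegal

not linearizable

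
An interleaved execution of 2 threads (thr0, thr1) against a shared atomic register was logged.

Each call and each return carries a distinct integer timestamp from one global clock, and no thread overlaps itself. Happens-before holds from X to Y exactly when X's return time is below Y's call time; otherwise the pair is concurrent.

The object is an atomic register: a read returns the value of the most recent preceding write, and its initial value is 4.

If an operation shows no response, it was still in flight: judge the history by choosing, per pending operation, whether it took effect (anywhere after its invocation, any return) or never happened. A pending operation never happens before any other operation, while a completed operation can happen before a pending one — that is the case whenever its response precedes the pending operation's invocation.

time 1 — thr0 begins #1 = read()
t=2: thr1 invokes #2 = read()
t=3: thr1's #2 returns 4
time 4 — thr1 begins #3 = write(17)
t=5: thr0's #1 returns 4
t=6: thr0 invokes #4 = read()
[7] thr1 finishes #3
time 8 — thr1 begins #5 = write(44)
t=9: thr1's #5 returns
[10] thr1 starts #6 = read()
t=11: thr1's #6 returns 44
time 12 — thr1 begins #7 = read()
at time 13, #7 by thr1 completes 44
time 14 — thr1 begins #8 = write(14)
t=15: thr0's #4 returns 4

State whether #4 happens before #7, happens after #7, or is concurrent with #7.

#4 spans [6,15], #7 spans [12,13]
the intervals overlap in both directions

concurrent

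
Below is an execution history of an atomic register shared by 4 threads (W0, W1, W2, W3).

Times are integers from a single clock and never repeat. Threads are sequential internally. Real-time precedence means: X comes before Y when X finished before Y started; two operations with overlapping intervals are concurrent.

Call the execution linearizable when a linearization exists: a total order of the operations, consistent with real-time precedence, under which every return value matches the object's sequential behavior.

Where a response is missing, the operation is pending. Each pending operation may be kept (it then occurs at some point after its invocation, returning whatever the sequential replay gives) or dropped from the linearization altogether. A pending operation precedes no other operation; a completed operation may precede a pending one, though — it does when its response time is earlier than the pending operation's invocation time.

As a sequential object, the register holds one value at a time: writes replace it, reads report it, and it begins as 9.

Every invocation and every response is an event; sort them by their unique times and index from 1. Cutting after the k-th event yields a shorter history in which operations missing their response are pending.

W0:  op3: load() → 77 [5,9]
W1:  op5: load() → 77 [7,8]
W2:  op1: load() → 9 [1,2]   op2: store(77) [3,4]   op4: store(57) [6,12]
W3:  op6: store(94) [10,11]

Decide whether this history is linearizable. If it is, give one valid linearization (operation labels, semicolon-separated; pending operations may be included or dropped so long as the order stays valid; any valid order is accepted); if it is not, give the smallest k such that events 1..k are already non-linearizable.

linearizable — witness: op1; op2; op3; op5; op4; op6

step 1: op1 load() → 9 — value 9
step 2: op2 store(77) — value 77
step 3: op3 load() → 77 — value 77
step 4: op5 load() → 77 — value 77
step 5: op4 store(57) — value 57
step 6: op6 store(94) — value 94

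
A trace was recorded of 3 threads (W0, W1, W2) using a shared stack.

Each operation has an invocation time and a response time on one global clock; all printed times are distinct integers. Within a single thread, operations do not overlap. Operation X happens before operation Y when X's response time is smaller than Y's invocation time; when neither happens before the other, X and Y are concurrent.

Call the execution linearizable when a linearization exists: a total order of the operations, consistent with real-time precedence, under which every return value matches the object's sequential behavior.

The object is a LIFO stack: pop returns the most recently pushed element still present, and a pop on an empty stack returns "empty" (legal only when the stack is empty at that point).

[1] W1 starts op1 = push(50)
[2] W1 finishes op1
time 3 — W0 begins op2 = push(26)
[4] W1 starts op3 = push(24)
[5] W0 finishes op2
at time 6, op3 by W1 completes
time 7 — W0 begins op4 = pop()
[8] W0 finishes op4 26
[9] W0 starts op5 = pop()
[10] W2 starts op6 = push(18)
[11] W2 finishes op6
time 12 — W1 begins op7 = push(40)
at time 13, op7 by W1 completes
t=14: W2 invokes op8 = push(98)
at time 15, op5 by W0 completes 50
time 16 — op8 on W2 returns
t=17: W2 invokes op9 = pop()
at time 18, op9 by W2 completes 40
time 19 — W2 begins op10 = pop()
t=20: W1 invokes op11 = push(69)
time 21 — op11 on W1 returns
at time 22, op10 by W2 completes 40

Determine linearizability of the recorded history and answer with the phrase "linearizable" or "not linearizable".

not linearizable

already the first 15 events (up to op5's response at time 15) admit no linearization; the first 14 still do
every one of the 6 real-time-consistent orders over 7 completed stack ops fails the sequential spec
every completion of the 1 pending operation (op8) was checked; none linearizes
one such order, op1, op2, op3, op4, op5, op6, op7 (pending dropped), breaks at step 4 where op4 pop() → 26 is illegal
one such order, op1, op2, op3, op4, op6, op5, op7 (pending dropped), breaks at step 4 where op4 pop() → 26 is illegal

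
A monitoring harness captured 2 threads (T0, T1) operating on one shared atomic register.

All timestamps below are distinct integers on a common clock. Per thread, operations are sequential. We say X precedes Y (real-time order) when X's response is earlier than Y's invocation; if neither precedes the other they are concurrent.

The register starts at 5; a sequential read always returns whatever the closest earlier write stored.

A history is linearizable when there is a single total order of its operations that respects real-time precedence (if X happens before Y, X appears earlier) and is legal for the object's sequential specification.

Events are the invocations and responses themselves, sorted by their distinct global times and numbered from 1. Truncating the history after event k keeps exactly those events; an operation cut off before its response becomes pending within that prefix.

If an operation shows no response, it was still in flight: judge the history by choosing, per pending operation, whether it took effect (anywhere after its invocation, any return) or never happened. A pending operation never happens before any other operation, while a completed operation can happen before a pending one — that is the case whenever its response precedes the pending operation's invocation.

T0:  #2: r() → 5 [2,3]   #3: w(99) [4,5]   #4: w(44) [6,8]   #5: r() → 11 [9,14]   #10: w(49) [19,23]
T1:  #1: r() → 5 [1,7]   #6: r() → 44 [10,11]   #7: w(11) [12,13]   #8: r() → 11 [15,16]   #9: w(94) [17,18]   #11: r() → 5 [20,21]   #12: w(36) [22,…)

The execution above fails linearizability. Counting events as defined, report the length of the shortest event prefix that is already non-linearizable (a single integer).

21

events 1..20 are linearizable, e.g. via #1, #2, #3, #4, #6, #7, #5, #8, #9:
step 1: #1 r() → 5 — value 5
step 2: #2 r() → 5 — value 5
step 3: #3 w(99) — value 99
step 4: #4 w(44) — value 44
step 5: #6 r() → 44 — value 44
step 6: #7 w(11) — value 11
step 7: #5 r() → 11 — value 11
step 8: #8 r() → 11 — value 11
step 9: #9 w(94) — value 94
at event 21 (#11's time-21 response) nothing linearizes any more
every completion of the 1 pending operation (#10) was checked; none linearizes
for example #1, #2, #3, #4, #5, #6, #7, #8, #9, #11 (pending dropped) fails at step 5: #5 r() → 11 is not legal there
for example #1, #2, #3, #4, #6, #5, #7, #8, #9, #11 (pending dropped) fails at step 6: #5 r() → 11 is not legal there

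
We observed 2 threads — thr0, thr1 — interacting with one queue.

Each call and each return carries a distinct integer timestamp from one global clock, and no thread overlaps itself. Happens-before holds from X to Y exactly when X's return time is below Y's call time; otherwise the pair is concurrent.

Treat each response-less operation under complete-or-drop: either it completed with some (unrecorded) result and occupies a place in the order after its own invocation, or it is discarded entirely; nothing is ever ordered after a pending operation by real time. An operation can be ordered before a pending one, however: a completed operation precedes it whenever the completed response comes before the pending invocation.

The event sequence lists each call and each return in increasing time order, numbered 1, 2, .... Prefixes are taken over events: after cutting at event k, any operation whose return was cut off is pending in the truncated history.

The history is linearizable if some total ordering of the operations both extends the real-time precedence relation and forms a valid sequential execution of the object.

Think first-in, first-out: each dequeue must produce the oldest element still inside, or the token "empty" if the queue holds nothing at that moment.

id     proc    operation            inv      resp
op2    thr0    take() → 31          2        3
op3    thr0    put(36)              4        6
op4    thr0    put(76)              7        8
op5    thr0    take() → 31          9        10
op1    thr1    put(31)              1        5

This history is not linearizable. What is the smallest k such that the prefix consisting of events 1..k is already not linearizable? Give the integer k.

events 1..9 are linearizable; a witness order is op1, op2, op3, op4:
1. op1 put(31), leaving queue <31>
2. op2 take() → 31, leaving queue <>
3. op3 put(36), leaving queue <36>
4. op4 put(76), leaving queue <36,76>
event 10 — op5's response, time 10 — after it, nothing linearizes
for example op1, op2, op3, op4, op5 fails at step 5: op5 take() → 31 is not legal there
for example op2, op1, op3, op4, op5 fails at step 1: op2 take() → 31 is not legal there

10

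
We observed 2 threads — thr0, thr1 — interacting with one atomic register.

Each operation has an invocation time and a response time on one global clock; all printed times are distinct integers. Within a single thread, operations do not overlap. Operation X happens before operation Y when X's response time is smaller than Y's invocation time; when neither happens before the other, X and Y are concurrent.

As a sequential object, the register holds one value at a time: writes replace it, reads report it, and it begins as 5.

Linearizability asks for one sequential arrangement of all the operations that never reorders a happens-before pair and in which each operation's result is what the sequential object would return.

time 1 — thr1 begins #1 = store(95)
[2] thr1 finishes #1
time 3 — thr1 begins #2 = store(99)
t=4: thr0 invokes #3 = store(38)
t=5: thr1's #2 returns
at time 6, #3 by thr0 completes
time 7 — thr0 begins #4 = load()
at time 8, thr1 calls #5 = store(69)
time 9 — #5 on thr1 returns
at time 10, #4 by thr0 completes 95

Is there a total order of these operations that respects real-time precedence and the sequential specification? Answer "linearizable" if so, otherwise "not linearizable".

prefix check: 1..9 passes, 1..10 fails once #4's time-10 response joins
the 5 completed operations admit 4 real-time orders; each fails the atomic register replay
for example #1, #2, #3, #4, #5 fails at step 4: #4 load() → 95 is not legal there
for example #1, #2, #3, #5, #4 fails at step 5: #4 load() → 95 is not legal there

not linearizable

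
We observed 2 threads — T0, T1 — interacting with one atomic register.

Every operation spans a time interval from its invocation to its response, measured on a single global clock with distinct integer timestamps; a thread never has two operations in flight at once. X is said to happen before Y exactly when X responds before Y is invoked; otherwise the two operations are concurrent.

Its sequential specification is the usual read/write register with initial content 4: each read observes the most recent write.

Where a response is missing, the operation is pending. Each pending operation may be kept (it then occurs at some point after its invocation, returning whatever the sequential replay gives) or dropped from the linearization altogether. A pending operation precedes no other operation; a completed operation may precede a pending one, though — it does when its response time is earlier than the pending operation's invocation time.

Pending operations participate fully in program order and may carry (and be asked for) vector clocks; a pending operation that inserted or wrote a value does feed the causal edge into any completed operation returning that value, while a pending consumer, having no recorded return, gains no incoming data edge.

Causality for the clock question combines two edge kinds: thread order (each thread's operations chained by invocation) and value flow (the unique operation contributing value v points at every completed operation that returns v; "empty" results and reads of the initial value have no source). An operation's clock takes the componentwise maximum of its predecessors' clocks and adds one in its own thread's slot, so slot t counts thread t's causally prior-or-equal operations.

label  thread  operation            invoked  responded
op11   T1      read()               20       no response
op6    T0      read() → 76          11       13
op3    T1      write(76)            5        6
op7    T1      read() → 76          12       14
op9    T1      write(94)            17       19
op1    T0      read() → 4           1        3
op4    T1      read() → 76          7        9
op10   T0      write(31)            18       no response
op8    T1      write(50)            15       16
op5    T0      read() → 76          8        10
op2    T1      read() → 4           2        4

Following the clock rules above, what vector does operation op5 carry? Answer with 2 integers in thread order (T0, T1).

VC(op2, invoked at 2): no causal predecessors; +1 on T1 → (0, 1)
VC(op1, invoked at 1): no causal predecessors; +1 on T0 → (1, 0)
merge at op3 (invoked 5): VC(op2)=(0, 1), own-thread bump on T1 → (0, 2)
merge at op4 (invoked 7): VC(op3)=(0, 2), own-thread bump on T1 → (0, 3)
merge at op7 (invoked 12): VC(op3)=(0, 2), VC(op4)=(0, 3), own-thread bump on T1 → (0, 4)
merge at op5 (invoked 8): VC(op1)=(1, 0), VC(op3)=(0, 2), own-thread bump on T0 → (2, 2)
merge at op8 (invoked 15): VC(op7)=(0, 4), own-thread bump on T1 → (0, 5)
merge at op6 (invoked 11): VC(op3)=(0, 2), VC(op5)=(2, 2), own-thread bump on T0 → (3, 2)
merge at op9 (invoked 17): VC(op8)=(0, 5), own-thread bump on T1 → (0, 6)
merge at op10 (invoked 18): VC(op6)=(3, 2), own-thread bump on T0 → (4, 2)
merge at op11 (invoked 20): VC(op9)=(0, 6), own-thread bump on T1 → (0, 7)
target: VC(op5) = (2, 2)

(2, 2)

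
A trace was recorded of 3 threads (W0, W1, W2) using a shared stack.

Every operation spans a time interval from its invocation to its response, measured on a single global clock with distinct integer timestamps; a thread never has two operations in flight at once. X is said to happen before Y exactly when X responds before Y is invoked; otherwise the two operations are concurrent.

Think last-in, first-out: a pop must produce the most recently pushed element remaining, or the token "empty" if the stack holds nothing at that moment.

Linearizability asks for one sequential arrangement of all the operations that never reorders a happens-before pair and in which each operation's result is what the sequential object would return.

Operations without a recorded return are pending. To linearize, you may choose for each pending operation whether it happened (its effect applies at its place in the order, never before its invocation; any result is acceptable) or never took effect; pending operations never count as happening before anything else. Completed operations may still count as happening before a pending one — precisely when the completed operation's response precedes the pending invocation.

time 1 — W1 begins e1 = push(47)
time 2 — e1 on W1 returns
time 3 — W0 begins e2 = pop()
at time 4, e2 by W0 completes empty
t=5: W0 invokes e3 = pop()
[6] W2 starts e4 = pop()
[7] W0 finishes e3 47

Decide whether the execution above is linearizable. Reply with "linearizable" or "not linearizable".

not linearizable

prefix check: 1..3 passes, 1..4 fails once e2's time-4 response joins
exhaustive check: the 2 completed stack ops admit one real-time order; illegal
one such order, e1, e2, breaks at step 2 where e2 pop() → empty is illegal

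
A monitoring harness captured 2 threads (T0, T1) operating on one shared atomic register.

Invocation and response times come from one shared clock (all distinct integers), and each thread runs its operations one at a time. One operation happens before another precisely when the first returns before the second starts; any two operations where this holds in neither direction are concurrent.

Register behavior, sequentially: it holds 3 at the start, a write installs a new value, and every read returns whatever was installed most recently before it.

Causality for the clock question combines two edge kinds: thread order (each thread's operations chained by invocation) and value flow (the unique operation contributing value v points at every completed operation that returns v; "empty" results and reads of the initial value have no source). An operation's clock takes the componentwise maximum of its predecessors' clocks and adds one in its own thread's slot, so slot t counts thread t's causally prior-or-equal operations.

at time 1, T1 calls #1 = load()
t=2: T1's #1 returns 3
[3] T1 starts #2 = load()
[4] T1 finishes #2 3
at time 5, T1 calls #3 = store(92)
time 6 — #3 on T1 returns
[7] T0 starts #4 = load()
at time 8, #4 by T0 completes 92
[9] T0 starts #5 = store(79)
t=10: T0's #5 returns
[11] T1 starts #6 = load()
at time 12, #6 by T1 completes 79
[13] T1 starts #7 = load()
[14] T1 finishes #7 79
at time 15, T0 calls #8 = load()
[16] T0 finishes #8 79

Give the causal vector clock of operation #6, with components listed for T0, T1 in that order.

(2, 4)

VC(#1, invoked at 1): no causal predecessors; +1 on T1 → (0, 1)
#2, invoked 3, takes VC(#1)=(0, 1) under max, adds 1 for T1 → (0, 2)
#3, invoked 5, takes VC(#2)=(0, 2) under max, adds 1 for T1 → (0, 3)
#4, invoked 7, takes VC(#3)=(0, 3) under max, adds 1 for T0 → (1, 3)
#5, invoked 9, takes VC(#4)=(1, 3) under max, adds 1 for T0 → (2, 3)
#6, invoked 11, takes VC(#3)=(0, 3), VC(#5)=(2, 3) under max, adds 1 for T1 → (2, 4)
#8, invoked 15, takes VC(#5)=(2, 3) under max, adds 1 for T0 → (3, 3)
#7, invoked 13, takes VC(#5)=(2, 3), VC(#6)=(2, 4) under max, adds 1 for T1 → (2, 5)
target: VC(#6) = (2, 4)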